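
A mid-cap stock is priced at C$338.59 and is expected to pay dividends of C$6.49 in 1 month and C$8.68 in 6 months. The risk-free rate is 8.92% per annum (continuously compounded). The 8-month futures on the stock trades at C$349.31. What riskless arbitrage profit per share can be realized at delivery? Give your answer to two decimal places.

C$5.62 per share

PV(dividends) I = 6.49·e^(−0.0892·1/12) + 8.68·e^(−0.0892·6/12) = 14.7433
Fair futures F* = (S − I)·e^(rT) = (338.59 − 14.7433)·e^0.059467 = 323.8467 × 1.061271 = 343.6891
Market C$349.31 > fair 343.6891: forward overpriced → cash-and-carry (borrow at r, buy the stock and collect the dividends, short the forward).
Profit at T = |F_mkt − F*| = |349.31 − 343.6891| = C$5.62 per share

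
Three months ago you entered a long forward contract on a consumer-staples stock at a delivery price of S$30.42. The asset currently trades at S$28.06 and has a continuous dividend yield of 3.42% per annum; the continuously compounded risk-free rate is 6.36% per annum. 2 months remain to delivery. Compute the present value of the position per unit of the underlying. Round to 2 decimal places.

Current fair forward for the remaining 2 months: F = S·e^((r − q)·T), (r − q) = 0.0636 − 0.0342 = 0.0294
F = 28.06 · e^(0.0294 × 2/12) = 28.06 × 1.004912 = 28.1978
Value of long forward = (F − K)·e^(−rT) = (28.1978 − 30.42) · e^(−0.0636·2/12)
= -2.2222 × 0.989456 = -2.20

-S$2.20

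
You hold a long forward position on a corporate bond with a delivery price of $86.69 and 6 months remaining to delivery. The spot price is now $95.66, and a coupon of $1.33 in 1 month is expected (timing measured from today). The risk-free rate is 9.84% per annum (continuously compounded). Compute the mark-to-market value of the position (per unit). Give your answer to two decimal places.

PV(remaining coupons) I = 1.33·e^(−0.0984·1/12) = 1.3191
Current forward F = (S − I)·e^(rT) = (95.66 − 1.3191)·e^(0.0984·6/12) = 94.3409 × 1.050430 = 99.0985
Value (long) = (F − K)·e^(−rT) = (99.0985 − 86.69) × 0.951991 = 11.8128
Value = $11.81

$11.81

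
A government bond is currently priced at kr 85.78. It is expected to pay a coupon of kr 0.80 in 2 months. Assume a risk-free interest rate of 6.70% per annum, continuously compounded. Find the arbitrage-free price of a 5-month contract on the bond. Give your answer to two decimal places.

PV(coupons) I = 0.80·e^(−0.0670·2/12)
I = 0.7911
F = (S − I)·e^(rT) = (85.78 − 0.7911) · e^(0.0670·5/12)
= 84.9889 · e^0.027917 = 84.9889 × 1.028310 = kr 87.39

kr 87.39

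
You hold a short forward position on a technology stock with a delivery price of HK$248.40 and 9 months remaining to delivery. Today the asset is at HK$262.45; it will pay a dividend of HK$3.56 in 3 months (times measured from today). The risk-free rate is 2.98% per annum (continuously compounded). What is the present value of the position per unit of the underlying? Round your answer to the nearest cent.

PV(remaining dividends) I = 3.56·e^(−0.0298·3/12) = 3.5336
Current forward F = (S − I)·e^(rT) = (262.45 − 3.5336)·e^(0.0298·9/12) = 258.9164 × 1.022602 = 264.7684
Value (long) = (F − K)·e^(−rT) = (264.7684 − 248.40) × 0.977898 = 16.0066
Short position value = −(long value) = -HK$16.01

-HK$16.01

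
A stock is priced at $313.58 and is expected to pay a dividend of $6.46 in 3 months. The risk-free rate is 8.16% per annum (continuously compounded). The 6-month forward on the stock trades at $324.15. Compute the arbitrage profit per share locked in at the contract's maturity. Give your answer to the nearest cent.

PV(dividends) I = 6.46·e^(−0.0816·3/12) = 6.3296
Fair forward F* = (S − I)·e^(rT) = (313.58 − 6.3296)·e^0.040800 = 307.2504 × 1.041644 = 320.0455
Market $324.15 > fair 320.0455: forward overpriced → cash-and-carry (borrow at r, buy the stock and collect the dividends, short the forward).
Profit at T = |F_mkt − F*| = |324.15 − 320.0455| = $4.10 per share

$4.10 per share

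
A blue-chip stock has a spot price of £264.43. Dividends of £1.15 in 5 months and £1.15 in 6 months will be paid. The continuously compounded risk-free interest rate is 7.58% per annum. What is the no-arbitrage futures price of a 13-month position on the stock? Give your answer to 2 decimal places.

£284.65

PV(dividends) I = 1.15·e^(−0.0758·5/12) + 1.15·e^(−0.0758·6/12)
I = 1.1142 + 1.1072 = 2.2214
F = (S − I)·e^(rT) = (264.43 − 2.2214) · e^(0.0758·13/12)
= 262.2086 · e^0.082117 = 262.2086 × 1.085583 = £284.65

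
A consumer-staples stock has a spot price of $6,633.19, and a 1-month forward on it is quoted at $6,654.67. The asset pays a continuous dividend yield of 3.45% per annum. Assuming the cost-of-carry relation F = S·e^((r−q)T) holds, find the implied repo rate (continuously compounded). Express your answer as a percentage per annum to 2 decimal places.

7.33%

From F = S·e^((r−q)T): (r − q) = ln(F/S)/T
ln(6654.67/6633.19) = ln(1.003238) = 0.003233
(r − q) = 0.003233 / (1/12) = 0.038796
r = ln(F/S)/T + q = 0.038796 + 0.0345 = 0.073296
r = 7.33%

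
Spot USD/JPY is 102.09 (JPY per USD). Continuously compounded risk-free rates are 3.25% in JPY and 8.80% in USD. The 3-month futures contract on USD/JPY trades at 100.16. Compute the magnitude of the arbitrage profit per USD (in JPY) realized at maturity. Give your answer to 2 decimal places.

0.52 per USD (in JPY)

Fair futures: F* = S·e^(carry·T), with carry = (r_JPY − r_USD) = 0.0325 − 0.0880 = -0.0555
F* = 102.09 · e^(-0.0555 × 3/12) = 102.09 · e^-0.013875 = 102.09 × 0.986221 = 100.6833
Market 100.16 < fair 100.6833: forward underpriced → reverse cash-and-carry (short spot, go long the forward).
At maturity, profit = |F_mkt − F*| = |100.16 − 100.6833| = 0.52 per USD (in JPY)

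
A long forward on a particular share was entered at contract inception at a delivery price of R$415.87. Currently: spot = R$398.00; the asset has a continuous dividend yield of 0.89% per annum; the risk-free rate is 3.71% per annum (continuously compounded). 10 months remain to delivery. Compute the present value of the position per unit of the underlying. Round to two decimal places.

-R$8.15

Current fair forward for the remaining 10 months: F = S·e^((r − q)·T), (r − q) = 0.0371 − 0.0089 = 0.0282
F = 398.00 · e^(0.0282 × 10/12) = 398.00 × 1.023778 = 407.4636
Value of long forward = (F − K)·e^(−rT) = (407.4636 − 415.87) · e^(−0.0371·10/12)
= -8.4064 × 0.969556 = -8.15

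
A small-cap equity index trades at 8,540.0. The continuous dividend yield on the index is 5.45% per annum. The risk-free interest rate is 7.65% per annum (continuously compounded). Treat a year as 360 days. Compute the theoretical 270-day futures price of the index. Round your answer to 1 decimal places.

8,682.1

F = S·e^((r − q)T) = 8540.0 · e^((0.0765 − 0.0545) × 270/360)
= 8540.0 · e^0.016500 = 8540.0 × 1.016637
F = 8,682.1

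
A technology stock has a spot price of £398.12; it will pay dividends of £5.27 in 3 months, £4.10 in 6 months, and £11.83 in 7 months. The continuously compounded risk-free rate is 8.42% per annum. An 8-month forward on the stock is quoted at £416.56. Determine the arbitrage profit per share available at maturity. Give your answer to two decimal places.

£16.98 per share

PV(dividends) I = 5.27·e^(−0.0842·3/12) + 4.10·e^(−0.0842·6/12) + 11.83·e^(−0.0842·7/12) = 20.3542
Fair forward F* = (S − I)·e^(rT) = (398.12 − 20.3542)·e^0.056133 = 377.7658 × 1.057738 = 399.5772
Market £416.56 > fair 399.5772: forward overpriced → cash-and-carry (borrow at r, buy the stock and collect the dividends, short the forward).
Profit at T = |F_mkt − F*| = |416.56 − 399.5772| = £16.98 per share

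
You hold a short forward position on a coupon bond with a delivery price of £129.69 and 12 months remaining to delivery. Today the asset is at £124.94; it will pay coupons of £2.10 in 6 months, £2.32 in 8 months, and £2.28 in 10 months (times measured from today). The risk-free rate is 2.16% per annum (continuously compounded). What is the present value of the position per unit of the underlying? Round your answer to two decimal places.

PV(remaining coupons) I = 2.10·e^(−0.0216·6/12) + 2.32·e^(−0.0216·8/12) + 2.28·e^(−0.0216·10/12) = 6.6036
Current forward F = (S − I)·e^(rT) = (124.94 − 6.6036)·e^(0.0216·12/12) = 118.3364 × 1.021835 = 120.9203
Value (long) = (F − K)·e^(−rT) = (120.9203 − 129.69) × 0.978632 = -8.5823
Short position value = −(long value) = £8.58

£8.58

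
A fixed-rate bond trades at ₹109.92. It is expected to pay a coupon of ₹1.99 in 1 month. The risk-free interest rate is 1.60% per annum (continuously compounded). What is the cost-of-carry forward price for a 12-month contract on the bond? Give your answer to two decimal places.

PV(coupons) I = 1.99·e^(−0.0160·1/12)
I = 1.9873
F = (S − I)·e^(rT) = (109.92 − 1.9873) · e^(0.0160·12/12)
= 107.9327 · e^0.016000 = 107.9327 × 1.016129 = ₹109.67

₹109.67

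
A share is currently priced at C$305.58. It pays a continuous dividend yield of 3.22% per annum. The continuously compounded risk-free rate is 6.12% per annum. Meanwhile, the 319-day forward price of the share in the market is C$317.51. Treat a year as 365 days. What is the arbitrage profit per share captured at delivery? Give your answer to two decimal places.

Fair forward: F* = S·e^(carry·T), with carry = (r − q) = 0.0612 − 0.0322 = 0.0290
F* = 305.58 · e^(0.0290 × 319/365) = 305.58 · e^0.025345 = 305.58 × 1.025669 = C$313.4239
Market C$317.51 > fair C$313.4239: forward overpriced → cash-and-carry (buy spot, short the forward).
At maturity, profit = |F_mkt − F*| = |317.51 − 313.4239| = C$4.09 per share

C$4.09 per share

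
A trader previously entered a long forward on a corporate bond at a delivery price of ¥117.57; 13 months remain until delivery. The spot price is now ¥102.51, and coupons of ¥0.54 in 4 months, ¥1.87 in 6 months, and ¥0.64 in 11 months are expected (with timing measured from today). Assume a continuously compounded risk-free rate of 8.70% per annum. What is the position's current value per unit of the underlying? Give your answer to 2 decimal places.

-¥7.39

PV(remaining coupons) I = 0.54·e^(−0.0870·4/12) + 1.87·e^(−0.0870·6/12) + 0.64·e^(−0.0870·11/12) = 2.9059
Current forward F = (S − I)·e^(rT) = (102.51 − 2.9059)·e^(0.0870·13/12) = 99.6041 × 1.098834 = 109.4484
Value (long) = (F − K)·e^(−rT) = (109.4484 − 117.57) × 0.910055 = -7.3911
Value = -¥7.39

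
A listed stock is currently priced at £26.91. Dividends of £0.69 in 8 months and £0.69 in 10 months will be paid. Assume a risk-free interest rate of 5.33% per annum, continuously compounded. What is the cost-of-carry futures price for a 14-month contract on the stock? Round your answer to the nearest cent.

£27.23

PV(dividends) I = 0.69·e^(−0.0533·8/12) + 0.69·e^(−0.0533·10/12)
I = 0.6659 + 0.6600 = 1.3259
F = (S − I)·e^(rT) = (26.91 − 1.3259) · e^(0.0533·14/12)
= 25.5841 · e^0.062183 = 25.5841 × 1.064157 = £27.23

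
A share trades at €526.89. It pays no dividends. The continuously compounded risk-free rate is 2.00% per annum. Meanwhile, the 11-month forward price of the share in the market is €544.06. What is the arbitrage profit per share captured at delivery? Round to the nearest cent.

€7.42 per share

Fair forward: F* = S·e^(carry·T), with carry = r = 0.0200
F* = 526.89 · e^(0.0200 × 11/12) = 526.89 · e^0.018333 = 526.89 × 1.018502 = €536.6385
Market €544.06 > fair €536.6385: forward overpriced → cash-and-carry (buy spot, short the forward).
At maturity, profit = |F_mkt − F*| = |544.06 − 536.6385| = €7.42 per share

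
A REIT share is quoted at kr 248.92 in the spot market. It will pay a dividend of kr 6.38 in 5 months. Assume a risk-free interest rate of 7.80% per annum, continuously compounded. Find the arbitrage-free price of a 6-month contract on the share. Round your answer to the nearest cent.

kr 252.40

PV(dividends) I = 6.38·e^(−0.0780·5/12)
I = 6.1760
F = (S − I)·e^(rT) = (248.92 − 6.1760) · e^(0.0780·6/12)
= 242.7440 · e^0.039000 = 242.7440 × 1.039770 = kr 252.40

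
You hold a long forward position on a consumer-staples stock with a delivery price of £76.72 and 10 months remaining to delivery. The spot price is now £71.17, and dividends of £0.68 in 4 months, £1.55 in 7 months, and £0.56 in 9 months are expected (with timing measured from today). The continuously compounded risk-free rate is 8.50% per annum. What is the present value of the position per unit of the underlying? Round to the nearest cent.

PV(remaining dividends) I = 0.68·e^(−0.0850·4/12) + 1.55·e^(−0.0850·7/12) + 0.56·e^(−0.0850·9/12) = 2.6614
Current forward F = (S − I)·e^(rT) = (71.17 − 2.6614)·e^(0.0850·10/12) = 68.5086 × 1.073402 = 73.5373
Value (long) = (F − K)·e^(−rT) = (73.5373 − 76.72) × 0.931617 = -2.9651
Value = -£2.97

-£2.97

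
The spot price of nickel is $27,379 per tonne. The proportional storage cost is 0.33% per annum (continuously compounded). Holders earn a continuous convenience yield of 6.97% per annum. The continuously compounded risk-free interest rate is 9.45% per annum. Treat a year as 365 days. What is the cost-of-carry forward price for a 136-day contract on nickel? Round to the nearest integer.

$27,667 per tonne

Net carry = r + u − y = 0.0945 + 0.0033 − 0.0697 = 0.0281
F = S·e^((r+u−y)T) = 27379 · e^(0.0281 × 136/365) = 27379 · e^0.010470
= 27379 × 1.010525 = $27,667 per tonne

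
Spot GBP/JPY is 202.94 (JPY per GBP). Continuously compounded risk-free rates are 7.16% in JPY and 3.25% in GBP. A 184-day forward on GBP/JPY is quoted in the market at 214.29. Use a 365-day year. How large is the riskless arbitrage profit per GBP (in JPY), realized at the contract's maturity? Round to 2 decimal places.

Fair forward: F* = S·e^(carry·T), with carry = (r_JPY − r_GBP) = 0.0716 − 0.0325 = 0.0391
F* = 202.94 · e^(0.0391 × 184/365) = 202.94 · e^0.019711 = 202.94 × 1.019907 = 206.9799
Market 214.29 > fair 206.9799: forward overpriced → cash-and-carry (buy spot, short the forward).
At maturity, profit = |F_mkt − F*| = |214.29 − 206.9799| = 7.31 per GBP (in JPY)

7.31 per GBP (in JPY)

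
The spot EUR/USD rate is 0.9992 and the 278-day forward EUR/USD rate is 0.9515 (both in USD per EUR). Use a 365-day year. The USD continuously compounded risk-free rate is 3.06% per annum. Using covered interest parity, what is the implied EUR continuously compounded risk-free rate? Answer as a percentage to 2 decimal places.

F = S·e^((r_USD − r_EUR)T) ⇒ r_EUR = r_USD − ln(F/S)/T
ln(0.9515/0.9992) = -0.048915; /(278/365) = -0.064223
r_EUR = 0.0306 + 0.064223 = 0.094823
r_EUR = 9.48%

9.48%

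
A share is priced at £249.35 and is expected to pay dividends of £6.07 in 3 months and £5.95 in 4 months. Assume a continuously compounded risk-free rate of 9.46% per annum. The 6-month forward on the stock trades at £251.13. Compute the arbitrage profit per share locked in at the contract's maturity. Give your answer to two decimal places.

PV(dividends) I = 6.07·e^(−0.0946·3/12) + 5.95·e^(−0.0946·4/12) = 11.6934
Fair forward F* = (S − I)·e^(rT) = (249.35 − 11.6934)·e^0.047300 = 237.6566 × 1.048436 = 249.1677
Market £251.13 > fair 249.1677: forward overpriced → cash-and-carry (borrow at r, buy the stock and collect the dividends, short the forward).
Profit at T = |F_mkt − F*| = |251.13 − 249.1677| = £1.96 per share

£1.96 per share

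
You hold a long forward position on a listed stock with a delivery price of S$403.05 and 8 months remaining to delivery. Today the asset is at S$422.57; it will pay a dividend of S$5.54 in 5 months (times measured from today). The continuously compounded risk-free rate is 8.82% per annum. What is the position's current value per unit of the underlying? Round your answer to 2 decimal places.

PV(remaining dividends) I = 5.54·e^(−0.0882·5/12) = 5.3401
Current forward F = (S − I)·e^(rT) = (422.57 − 5.3401)·e^(0.0882·8/12) = 417.2299 × 1.060563 = 442.4986
Value (long) = (F − K)·e^(−rT) = (442.4986 − 403.05) × 0.942895 = 37.1959
Value = S$37.20

S$37.20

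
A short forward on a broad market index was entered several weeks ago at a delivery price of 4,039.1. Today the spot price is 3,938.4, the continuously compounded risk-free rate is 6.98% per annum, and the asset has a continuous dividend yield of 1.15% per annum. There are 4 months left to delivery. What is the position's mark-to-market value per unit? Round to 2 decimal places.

Current fair forward for the remaining 4 months: F = S·e^((r − q)·T), (r − q) = 0.0698 − 0.0115 = 0.0583
F = 3938.4 · e^(0.0583 × 4/12) = 3938.4 × 1.01962339 = 4015.6848
Value of long forward = (F − K)·e^(−rT) = (4015.6848 − 4039.1) · e^(−0.0698·4/12)
= -23.4152 × 0.97700192 = -22.88
Short position value = −(long value) = 22.88

22.88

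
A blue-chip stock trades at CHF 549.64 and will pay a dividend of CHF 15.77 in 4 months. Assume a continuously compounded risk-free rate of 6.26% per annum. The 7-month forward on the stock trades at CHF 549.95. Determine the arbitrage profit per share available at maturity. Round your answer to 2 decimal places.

CHF 4.11 per share

PV(dividends) I = 15.77·e^(−0.0626·4/12) = 15.4443
Fair forward F* = (S − I)·e^(rT) = (549.64 − 15.4443)·e^0.036517 = 534.1957 × 1.037192 = 554.0635
Market CHF 549.95 < fair 554.0635: forward underpriced → reverse cash-and-carry (short the stock, invest proceeds at r, pay the dividends, go long the forward).
Profit at T = |F_mkt − F*| = |549.95 − 554.0635| = CHF 4.11 per share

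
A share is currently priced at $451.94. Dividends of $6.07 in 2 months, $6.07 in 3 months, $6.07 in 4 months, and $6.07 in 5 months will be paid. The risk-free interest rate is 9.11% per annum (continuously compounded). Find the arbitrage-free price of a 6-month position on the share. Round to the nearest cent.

$448.26

PV(dividends) I = 6.07·e^(−0.0911·2/12) + 6.07·e^(−0.0911·3/12) + 6.07·e^(−0.0911·4/12) + 6.07·e^(−0.0911·5/12)
I = 5.9785 + 5.9333 + 5.8884 + 5.8439 = 23.6441
F = (S − I)·e^(rT) = (451.94 − 23.6441) · e^(0.0911·6/12)
= 428.2959 · e^0.045550 = 428.2959 × 1.046603 = $448.26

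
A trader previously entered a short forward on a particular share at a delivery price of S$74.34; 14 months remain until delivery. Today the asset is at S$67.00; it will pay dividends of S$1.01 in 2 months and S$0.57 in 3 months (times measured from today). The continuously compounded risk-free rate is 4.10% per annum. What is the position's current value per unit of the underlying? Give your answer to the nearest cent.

S$5.44

PV(remaining dividends) I = 1.01·e^(−0.0410·2/12) + 0.57·e^(−0.0410·3/12) = 1.5673
Current forward F = (S − I)·e^(rT) = (67.00 − 1.5673)·e^(0.0410·14/12) = 65.4327 × 1.048996 = 68.6386
Value (long) = (F − K)·e^(−rT) = (68.6386 − 74.34) × 0.953293 = -5.4351
Short position value = −(long value) = S$5.44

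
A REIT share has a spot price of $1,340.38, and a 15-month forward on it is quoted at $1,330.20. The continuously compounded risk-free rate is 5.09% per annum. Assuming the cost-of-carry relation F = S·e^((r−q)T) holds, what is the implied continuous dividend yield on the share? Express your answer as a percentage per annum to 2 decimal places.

5.70%

From F = S·e^((r−q)T): (r − q) = ln(F/S)/T
ln(1330.20/1340.38) = ln(0.992405) = -0.007624
(r − q) = -0.007624 / (15/12) = -0.006099
q = r − ln(F/S)/T = 0.0509 + 0.006099 = 0.056999
q = 5.70%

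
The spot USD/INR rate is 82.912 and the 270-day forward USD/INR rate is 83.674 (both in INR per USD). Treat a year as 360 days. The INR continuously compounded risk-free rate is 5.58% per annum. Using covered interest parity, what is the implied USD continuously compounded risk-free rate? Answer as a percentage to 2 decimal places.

4.36%

F = S·e^((r_INR − r_USD)T) ⇒ r_USD = r_INR − ln(F/S)/T
ln(83.674/82.912) = 0.009148; /(270/360) = 0.012197
r_USD = 0.0558 − 0.012197 = 0.043603
r_USD = 4.36%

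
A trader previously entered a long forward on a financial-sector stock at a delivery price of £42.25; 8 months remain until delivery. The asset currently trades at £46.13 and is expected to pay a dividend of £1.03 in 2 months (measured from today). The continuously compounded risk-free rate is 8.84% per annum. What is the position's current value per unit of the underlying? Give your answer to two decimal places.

PV(remaining dividends) I = 1.03·e^(−0.0884·2/12) = 1.0149
Current forward F = (S − I)·e^(rT) = (46.13 − 1.0149)·e^(0.0884·8/12) = 45.1151 × 1.060705 = 47.8538
Value (long) = (F − K)·e^(−rT) = (47.8538 − 42.25) × 0.942770 = 5.2831
Value = £5.28

£5.28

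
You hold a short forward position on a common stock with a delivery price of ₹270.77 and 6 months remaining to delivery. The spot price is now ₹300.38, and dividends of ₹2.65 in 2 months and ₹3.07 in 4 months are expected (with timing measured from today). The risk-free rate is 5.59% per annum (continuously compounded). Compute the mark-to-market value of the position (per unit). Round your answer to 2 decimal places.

-₹31.43

PV(remaining dividends) I = 2.65·e^(−0.0559·2/12) + 3.07·e^(−0.0559·4/12) = 5.6388
Current forward F = (S − I)·e^(rT) = (300.38 − 5.6388)·e^(0.0559·6/12) = 294.7412 × 1.028344 = 303.0953
Value (long) = (F − K)·e^(−rT) = (303.0953 − 270.77) × 0.972437 = 31.4343
Short position value = −(long value) = -₹31.43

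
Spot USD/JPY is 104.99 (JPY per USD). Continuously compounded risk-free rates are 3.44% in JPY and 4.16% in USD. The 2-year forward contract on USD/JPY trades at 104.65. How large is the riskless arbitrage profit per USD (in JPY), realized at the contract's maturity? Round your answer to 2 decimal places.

Fair forward: F* = S·e^(carry·T), with carry = (r_JPY − r_USD) = 0.0344 − 0.0416 = -0.0072
F* = 104.99 · e^(-0.0072 × 2) = 104.99 · e^-0.014400 = 104.99 × 0.985703 = 103.4890
Market 104.65 > fair 103.4890: forward overpriced → cash-and-carry (buy spot, short the forward).
At maturity, profit = |F_mkt − F*| = |104.65 − 103.4890| = 1.16 per USD (in JPY)

1.16 per USD (in JPY)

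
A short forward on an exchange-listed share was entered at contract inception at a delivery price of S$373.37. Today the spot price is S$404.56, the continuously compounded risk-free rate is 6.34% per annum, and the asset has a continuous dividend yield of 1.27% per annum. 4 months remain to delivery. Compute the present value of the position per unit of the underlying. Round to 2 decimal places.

-S$37.29

Current fair forward for the remaining 4 months: F = S·e^((r − q)·T), (r − q) = 0.0634 − 0.0127 = 0.0507
F = 404.56 · e^(0.0507 × 4/12) = 404.56 × 1.017044 = 411.4553
Value of long forward = (F − K)·e^(−rT) = (411.4553 − 373.37) · e^(−0.0634·4/12)
= 38.0853 × 0.979088 = 37.29
Short position value = −(long value) = -S$37.29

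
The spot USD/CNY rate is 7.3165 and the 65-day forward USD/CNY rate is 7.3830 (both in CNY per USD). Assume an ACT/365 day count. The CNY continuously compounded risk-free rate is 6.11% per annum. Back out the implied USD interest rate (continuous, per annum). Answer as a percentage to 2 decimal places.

1.03%

F = S·e^((r_CNY − r_USD)T) ⇒ r_USD = r_CNY − ln(F/S)/T
ln(7.3830/7.3165) = 0.009048; /(65/365) = 0.050808
r_USD = 0.0611 − 0.050808 = 0.010292
r_USD = 1.03%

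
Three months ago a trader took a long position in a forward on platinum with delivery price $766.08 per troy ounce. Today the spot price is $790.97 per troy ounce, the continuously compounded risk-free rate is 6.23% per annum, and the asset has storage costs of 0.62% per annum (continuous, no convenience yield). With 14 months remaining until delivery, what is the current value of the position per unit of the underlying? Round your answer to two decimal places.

Current fair forward for the remaining 14 months: F = S·e^((r + u)·T), (r + u) = 0.0623 + 0.0062 = 0.0685
F = 790.97 · e^(0.0685 × 14/12) = 790.97 × 1.083197 = 856.7763
Value of long forward = (F − K)·e^(−rT) = (856.7763 − 766.08) · e^(−0.0623·14/12)
= 90.6963 × 0.929895 = 84.34

$84.34 per troy ounce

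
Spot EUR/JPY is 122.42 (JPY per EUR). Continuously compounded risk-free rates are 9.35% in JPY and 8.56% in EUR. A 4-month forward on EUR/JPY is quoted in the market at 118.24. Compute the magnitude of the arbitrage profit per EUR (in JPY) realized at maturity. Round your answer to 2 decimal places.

Fair forward: F* = S·e^(carry·T), with carry = (r_JPY − r_EUR) = 0.0935 − 0.0856 = 0.0079
F* = 122.42 · e^(0.0079 × 4/12) = 122.42 · e^0.002633 = 122.42 × 1.002636 = 122.7427
Market 118.24 < fair 122.7427: forward underpriced → reverse cash-and-carry (short spot, go long the forward).
At maturity, profit = |F_mkt − F*| = |118.24 − 122.7427| = 4.50 per EUR (in JPY)

4.50 per EUR (in JPY)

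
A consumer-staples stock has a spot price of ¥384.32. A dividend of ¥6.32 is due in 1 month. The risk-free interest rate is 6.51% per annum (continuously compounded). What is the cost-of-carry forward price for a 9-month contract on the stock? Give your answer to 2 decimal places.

¥396.95

PV(dividends) I = 6.32·e^(−0.0651·1/12)
I = 6.2858
F = (S − I)·e^(rT) = (384.32 − 6.2858) · e^(0.0651·9/12)
= 378.0342 · e^0.048825 = 378.0342 × 1.050037 = ¥396.95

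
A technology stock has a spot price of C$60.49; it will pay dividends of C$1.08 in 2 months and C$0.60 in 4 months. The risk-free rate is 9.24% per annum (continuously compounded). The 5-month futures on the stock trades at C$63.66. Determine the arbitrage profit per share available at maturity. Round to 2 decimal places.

PV(dividends) I = 1.08·e^(−0.0924·2/12) + 0.60·e^(−0.0924·4/12) = 1.6453
Fair futures F* = (S − I)·e^(rT) = (60.49 − 1.6453)·e^0.038500 = 58.8447 × 1.039251 = 61.1544
Market C$63.66 > fair 61.1544: forward overpriced → cash-and-carry (borrow at r, buy the stock and collect the dividends, short the forward).
Profit at T = |F_mkt − F*| = |63.66 − 61.1544| = C$2.51 per share

C$2.51 per share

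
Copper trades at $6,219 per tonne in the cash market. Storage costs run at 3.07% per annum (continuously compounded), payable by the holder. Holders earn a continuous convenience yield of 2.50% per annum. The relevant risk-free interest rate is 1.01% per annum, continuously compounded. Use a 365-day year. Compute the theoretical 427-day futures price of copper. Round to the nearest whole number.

$6,335 per tonne

Net carry = r + u − y = 0.0101 + 0.0307 − 0.0250 = 0.0158
F = S·e^((r+u−y)T) = 6219 · e^(0.0158 × 427/365) = 6219 · e^0.018484
= 6219 × 1.018656 = $6,335 per tonne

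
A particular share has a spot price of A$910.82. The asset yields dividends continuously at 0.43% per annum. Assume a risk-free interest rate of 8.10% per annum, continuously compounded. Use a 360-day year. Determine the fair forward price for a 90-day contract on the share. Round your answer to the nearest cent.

F = S·e^((r − q)T) = 910.82 · e^((0.0810 − 0.0043) × 90/360)
= 910.82 · e^0.019175 = 910.82 × 1.019360
F = A$928.45

A$928.45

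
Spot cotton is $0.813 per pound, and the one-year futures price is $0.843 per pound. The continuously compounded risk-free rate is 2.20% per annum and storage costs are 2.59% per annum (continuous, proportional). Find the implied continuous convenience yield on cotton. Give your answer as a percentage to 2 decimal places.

1.17%

F = S·e^((r+u−y)T) ⇒ (r+u−y) = ln(F/S)/T
ln(0.843/0.813) = 0.036236; /T ⇒ 0.036236
y = r + u − ln(F/S)/T = 0.0220 + 0.0259 − 0.036236 = 0.011664
y = 1.17%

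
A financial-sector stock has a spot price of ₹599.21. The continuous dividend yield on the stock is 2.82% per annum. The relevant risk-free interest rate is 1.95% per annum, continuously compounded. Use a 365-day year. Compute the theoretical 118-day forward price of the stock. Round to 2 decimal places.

₹597.53

F = S·e^((r − q)T) = 599.21 · e^((0.0195 − 0.0282) × 118/365)
= 599.21 · e^-0.002813 = 599.21 × 0.997191
F = ₹597.53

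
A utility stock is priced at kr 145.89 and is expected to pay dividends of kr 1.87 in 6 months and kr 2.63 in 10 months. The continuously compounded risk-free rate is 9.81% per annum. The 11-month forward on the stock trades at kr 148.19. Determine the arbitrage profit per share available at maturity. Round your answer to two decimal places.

PV(dividends) I = 1.87·e^(−0.0981·6/12) + 2.63·e^(−0.0981·10/12) = 4.2040
Fair forward F* = (S − I)·e^(rT) = (145.89 − 4.2040)·e^0.089925 = 141.6860 × 1.094092 = 155.0175
Market kr 148.19 < fair 155.0175: forward underpriced → reverse cash-and-carry (short the stock, invest proceeds at r, pay the dividends, go long the forward).
Profit at T = |F_mkt − F*| = |148.19 − 155.0175| = kr 6.83 per share

kr 6.83 per share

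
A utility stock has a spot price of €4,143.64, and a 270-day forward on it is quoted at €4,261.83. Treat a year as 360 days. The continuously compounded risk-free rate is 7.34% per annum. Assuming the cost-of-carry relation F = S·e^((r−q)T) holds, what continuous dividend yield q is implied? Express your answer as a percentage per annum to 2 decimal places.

From F = S·e^((r−q)T): (r − q) = ln(F/S)/T
ln(4261.83/4143.64) = ln(1.028523) = 0.028124
(r − q) = 0.028124 / (270/360) = 0.037499
q = r − ln(F/S)/T = 0.0734 − 0.037499 = 0.035901
q = 3.59%

3.59%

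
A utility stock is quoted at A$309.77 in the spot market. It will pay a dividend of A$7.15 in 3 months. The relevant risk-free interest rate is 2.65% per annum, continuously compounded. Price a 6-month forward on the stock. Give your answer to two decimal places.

PV(dividends) I = 7.15·e^(−0.0265·3/12)
I = 7.1028
F = (S − I)·e^(rT) = (309.77 − 7.1028) · e^(0.0265·6/12)
= 302.6672 · e^0.013250 = 302.6672 × 1.013338 = A$306.70

A$306.70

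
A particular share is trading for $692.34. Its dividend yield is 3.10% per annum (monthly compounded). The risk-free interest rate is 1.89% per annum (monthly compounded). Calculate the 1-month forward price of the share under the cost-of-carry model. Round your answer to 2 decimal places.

$691.64

F = S · (1+r/12)^(12T) / (1+q/12)^(12T)
= 692.34 × 1.001575 / 1.002583 = 692.34 × 0.998995
F = $691.64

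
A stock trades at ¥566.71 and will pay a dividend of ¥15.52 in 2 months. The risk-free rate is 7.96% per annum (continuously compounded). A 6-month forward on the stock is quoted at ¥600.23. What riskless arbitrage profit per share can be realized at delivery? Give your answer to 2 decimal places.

¥26.45 per share

PV(dividends) I = 15.52·e^(−0.0796·2/12) = 15.3155
Fair forward F* = (S − I)·e^(rT) = (566.71 − 15.3155)·e^0.039800 = 551.3945 × 1.040603 = 573.7828
Market ¥600.23 > fair 573.7828: forward overpriced → cash-and-carry (borrow at r, buy the stock and collect the dividends, short the forward).
Profit at T = |F_mkt − F*| = |600.23 − 573.7828| = ¥26.45 per share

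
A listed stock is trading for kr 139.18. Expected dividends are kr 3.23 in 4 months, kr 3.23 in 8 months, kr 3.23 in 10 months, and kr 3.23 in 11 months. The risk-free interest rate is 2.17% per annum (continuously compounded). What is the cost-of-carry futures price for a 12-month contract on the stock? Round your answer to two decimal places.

PV(dividends) I = 3.23·e^(−0.0217·4/12) + 3.23·e^(−0.0217·8/12) + 3.23·e^(−0.0217·10/12) + 3.23·e^(−0.0217·11/12)
I = 3.2067 + 3.1836 + 3.1721 + 3.1664 = 12.7288
F = (S − I)·e^(rT) = (139.18 − 12.7288) · e^(0.0217·12/12)
= 126.4512 · e^0.021700 = 126.4512 × 1.021937 = kr 129.23

kr 129.23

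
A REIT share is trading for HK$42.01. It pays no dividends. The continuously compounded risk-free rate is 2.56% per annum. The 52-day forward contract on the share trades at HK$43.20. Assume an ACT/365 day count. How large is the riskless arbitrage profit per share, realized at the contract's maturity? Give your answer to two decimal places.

HK$1.04 per share

Fair forward: F* = S·e^(carry·T), with carry = r = 0.0256
F* = 42.01 · e^(0.0256 × 52/365) = 42.01 · e^0.003647 = 42.01 × 1.003654 = HK$42.1635
Market HK$43.20 > fair HK$42.1635: forward overpriced → cash-and-carry (buy spot, short the forward).
At maturity, profit = |F_mkt − F*| = |43.20 − 42.1635| = HK$1.04 per share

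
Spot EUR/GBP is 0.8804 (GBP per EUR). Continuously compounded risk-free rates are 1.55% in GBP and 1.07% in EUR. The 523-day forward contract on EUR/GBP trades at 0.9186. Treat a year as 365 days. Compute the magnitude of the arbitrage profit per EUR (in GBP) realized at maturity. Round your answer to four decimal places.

Fair forward: F* = S·e^(carry·T), with carry = (r_GBP − r_EUR) = 0.0155 − 0.0107 = 0.0048
F* = 0.8804 · e^(0.0048 × 523/365) = 0.8804 · e^0.006878 = 0.8804 × 1.006902 = 0.8865
Market 0.9186 > fair 0.8865: forward overpriced → cash-and-carry (buy spot, short the forward).
At maturity, profit = |F_mkt − F*| = |0.9186 − 0.8865| = 0.0321 per EUR (in GBP)

0.0321 per EUR (in GBP)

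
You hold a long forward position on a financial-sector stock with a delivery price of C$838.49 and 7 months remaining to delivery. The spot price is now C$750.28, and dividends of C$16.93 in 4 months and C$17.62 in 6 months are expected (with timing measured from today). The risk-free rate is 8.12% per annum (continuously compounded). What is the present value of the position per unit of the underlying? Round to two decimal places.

PV(remaining dividends) I = 16.93·e^(−0.0812·4/12) + 17.62·e^(−0.0812·6/12) = 33.3969
Current forward F = (S − I)·e^(rT) = (750.28 − 33.3969)·e^(0.0812·7/12) = 716.8831 × 1.048506 = 751.6562
Value (long) = (F − K)·e^(−rT) = (751.6562 − 838.49) × 0.953738 = -82.8167
Value = -C$82.82

-C$82.82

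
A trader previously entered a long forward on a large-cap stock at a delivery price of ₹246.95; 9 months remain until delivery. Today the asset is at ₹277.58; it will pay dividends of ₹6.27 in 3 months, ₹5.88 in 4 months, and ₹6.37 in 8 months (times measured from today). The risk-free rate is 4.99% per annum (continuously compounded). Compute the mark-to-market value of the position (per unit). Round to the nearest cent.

₹21.56

PV(remaining dividends) I = 6.27·e^(−0.0499·3/12) + 5.88·e^(−0.0499·4/12) + 6.37·e^(−0.0499·8/12) = 18.1368
Current forward F = (S − I)·e^(rT) = (277.58 − 18.1368)·e^(0.0499·9/12) = 259.4432 × 1.038134 = 269.3368
Value (long) = (F − K)·e^(−rT) = (269.3368 − 246.95) × 0.963267 = 21.5645
Value = ₹21.56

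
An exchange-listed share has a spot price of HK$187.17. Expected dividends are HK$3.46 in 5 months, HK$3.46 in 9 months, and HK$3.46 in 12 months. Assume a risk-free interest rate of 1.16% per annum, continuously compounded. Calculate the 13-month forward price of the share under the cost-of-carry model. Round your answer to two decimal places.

PV(dividends) I = 3.46·e^(−0.0116·5/12) + 3.46·e^(−0.0116·9/12) + 3.46·e^(−0.0116·12/12)
I = 3.4433 + 3.4300 + 3.4201 = 10.2934
F = (S − I)·e^(rT) = (187.17 − 10.2934) · e^(0.0116·13/12)
= 176.8766 · e^0.012567 = 176.8766 × 1.012646 = HK$179.11

HK$179.11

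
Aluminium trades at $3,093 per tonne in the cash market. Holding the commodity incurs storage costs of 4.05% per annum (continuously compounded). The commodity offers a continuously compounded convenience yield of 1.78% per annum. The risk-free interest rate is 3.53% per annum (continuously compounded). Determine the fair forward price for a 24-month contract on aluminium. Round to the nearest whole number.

$3,473 per tonne

Net carry = r + u − y = 0.0353 + 0.0405 − 0.0178 = 0.0580
F = S·e^((r+u−y)T) = 3093 · e^(0.0580 × 24/12) = 3093 · e^0.116000
= 3093 × 1.122996 = $3,473 per tonne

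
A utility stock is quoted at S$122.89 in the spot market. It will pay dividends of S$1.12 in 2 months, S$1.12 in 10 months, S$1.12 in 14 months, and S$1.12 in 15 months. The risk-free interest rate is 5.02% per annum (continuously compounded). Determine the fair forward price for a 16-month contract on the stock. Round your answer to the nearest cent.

PV(dividends) I = 1.12·e^(−0.0502·2/12) + 1.12·e^(−0.0502·10/12) + 1.12·e^(−0.0502·14/12) + 1.12·e^(−0.0502·15/12)
I = 1.1107 + 1.0741 + 1.0563 + 1.0519 = 4.2930
F = (S − I)·e^(rT) = (122.89 − 4.2930) · e^(0.0502·16/12)
= 118.5970 · e^0.066933 = 118.5970 × 1.069224 = S$126.81

S$126.81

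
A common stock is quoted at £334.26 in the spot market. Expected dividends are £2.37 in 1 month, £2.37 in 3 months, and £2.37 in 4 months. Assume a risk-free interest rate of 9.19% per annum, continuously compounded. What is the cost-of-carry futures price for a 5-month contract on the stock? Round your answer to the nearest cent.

PV(dividends) I = 2.37·e^(−0.0919·1/12) + 2.37·e^(−0.0919·3/12) + 2.37·e^(−0.0919·4/12)
I = 2.3519 + 2.3162 + 2.2985 = 6.9666
F = (S − I)·e^(rT) = (334.26 − 6.9666) · e^(0.0919·5/12)
= 327.2934 · e^0.038292 = 327.2934 × 1.039035 = £340.07

£340.07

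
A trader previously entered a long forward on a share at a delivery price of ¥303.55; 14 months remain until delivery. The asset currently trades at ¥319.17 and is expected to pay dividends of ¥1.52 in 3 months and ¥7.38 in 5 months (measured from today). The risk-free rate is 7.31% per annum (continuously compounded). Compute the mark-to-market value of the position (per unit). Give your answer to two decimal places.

¥31.78

PV(remaining dividends) I = 1.52·e^(−0.0731·3/12) + 7.38·e^(−0.0731·5/12) = 8.6511
Current forward F = (S − I)·e^(rT) = (319.17 − 8.6511)·e^(0.0731·14/12) = 310.5189 × 1.089026 = 338.1632
Value (long) = (F − K)·e^(−rT) = (338.1632 − 303.55) × 0.918252 = 31.7836
Value = ¥31.78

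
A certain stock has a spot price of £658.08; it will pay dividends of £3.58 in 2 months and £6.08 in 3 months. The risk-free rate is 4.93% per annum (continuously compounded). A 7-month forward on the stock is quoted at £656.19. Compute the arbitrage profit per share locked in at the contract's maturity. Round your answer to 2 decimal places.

£11.26 per share

PV(dividends) I = 3.58·e^(−0.0493·2/12) + 6.08·e^(−0.0493·3/12) = 9.5562
Fair forward F* = (S − I)·e^(rT) = (658.08 − 9.5562)·e^0.028758 = 648.5238 × 1.029176 = 667.4451
Market £656.19 < fair 667.4451: forward underpriced → reverse cash-and-carry (short the stock, invest proceeds at r, pay the dividends, go long the forward).
Profit at T = |F_mkt − F*| = |656.19 − 667.4451| = £11.26 per share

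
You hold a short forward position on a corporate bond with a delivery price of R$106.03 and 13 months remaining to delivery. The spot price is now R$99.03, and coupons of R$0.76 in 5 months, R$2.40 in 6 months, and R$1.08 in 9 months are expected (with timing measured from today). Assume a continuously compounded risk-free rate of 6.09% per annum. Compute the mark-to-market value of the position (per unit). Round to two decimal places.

R$4.33

PV(remaining coupons) I = 0.76·e^(−0.0609·5/12) + 2.40·e^(−0.0609·6/12) + 1.08·e^(−0.0609·9/12) = 4.1008
Current forward F = (S − I)·e^(rT) = (99.03 − 4.1008)·e^(0.0609·13/12) = 94.9292 × 1.068200 = 101.4034
Value (long) = (F − K)·e^(−rT) = (101.4034 − 106.03) × 0.936154 = -4.3312
Short position value = −(long value) = R$4.33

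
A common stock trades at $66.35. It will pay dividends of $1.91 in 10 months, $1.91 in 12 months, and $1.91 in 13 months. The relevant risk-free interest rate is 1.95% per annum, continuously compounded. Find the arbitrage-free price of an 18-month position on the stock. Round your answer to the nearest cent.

PV(dividends) I = 1.91·e^(−0.0195·10/12) + 1.91·e^(−0.0195·12/12) + 1.91·e^(−0.0195·13/12)
I = 1.8792 + 1.8731 + 1.8701 = 5.6224
F = (S − I)·e^(rT) = (66.35 − 5.6224) · e^(0.0195·18/12)
= 60.7276 · e^0.029250 = 60.7276 × 1.029682 = $62.53

$62.53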